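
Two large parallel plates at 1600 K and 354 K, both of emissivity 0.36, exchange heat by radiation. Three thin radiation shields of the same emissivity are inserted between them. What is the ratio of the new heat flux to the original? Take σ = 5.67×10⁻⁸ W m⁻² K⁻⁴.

With N identical shields there are N+1 = 4 gaps in series, each with the same radiative resistance, so the flux falls to 1/(N+1) of its unshielded value.

ratio ≈ 0.250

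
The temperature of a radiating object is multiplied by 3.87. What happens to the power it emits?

P ∝ T⁴, so the power scales as (3.87)⁴ = 224.

factor ≈ 224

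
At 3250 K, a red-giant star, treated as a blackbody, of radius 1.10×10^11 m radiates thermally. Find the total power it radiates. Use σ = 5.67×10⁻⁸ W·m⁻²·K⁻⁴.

A = 4πr² = 4π × (1.10×10^11)² = 1.52×10^23 m².
P = σAT⁴ = 5.67×10⁻⁸ × 1.52×10^23 × (3250)⁴ = 5.67×10⁻⁸ × 1.52×10^23 × 1.12×10^14.
P = 9.62×10^29 W.

P ≈ 9.62×10^29 W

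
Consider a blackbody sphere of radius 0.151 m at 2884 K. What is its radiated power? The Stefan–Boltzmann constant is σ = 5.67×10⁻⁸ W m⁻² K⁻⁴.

P ≈ 1.12×10^6 W

A = 4πr² = 4π × (0.151)² = 0.287 m².
P = σAT⁴ = 5.67×10⁻⁸ × 0.287 × (2884)⁴ = 5.67×10⁻⁸ × 0.287 × 6.92×10^13.
P = 1.12×10^6 W.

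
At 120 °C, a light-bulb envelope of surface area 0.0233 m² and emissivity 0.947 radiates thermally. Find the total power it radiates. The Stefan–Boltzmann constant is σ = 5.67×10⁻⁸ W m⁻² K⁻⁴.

P ≈ 29.8 W

120 °C = 393 K.
Stefan–Boltzmann: P = εσAT⁴ = 0.947 × 5.67×10⁻⁸ × 0.0233 × (393)⁴ = 0.947 × 5.67×10⁻⁸ × 0.0233 × 2.39×10^10.
P = 29.8 W.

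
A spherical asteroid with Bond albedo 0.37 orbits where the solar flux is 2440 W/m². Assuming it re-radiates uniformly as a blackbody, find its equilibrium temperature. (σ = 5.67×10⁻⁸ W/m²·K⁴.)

T ≈ 287 K

Power absorbed = (1−a)S·πR²; power emitted = 4πR²σT⁴. Equating and cancelling πR²:
T = ((1−a)S / 4σ)^(1/4) = (1540 / (4 × 5.67×10⁻⁸))^(1/4) = (6.78×10^9)^(1/4).
T = 287 K.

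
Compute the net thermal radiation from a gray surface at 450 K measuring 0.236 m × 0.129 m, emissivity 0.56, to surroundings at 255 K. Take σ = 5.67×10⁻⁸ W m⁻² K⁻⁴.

Q ≈ 35.6 W

A = 0.236 × 0.129 = 0.0304 m².
Q = εσA(T⁴ − T_s⁴). T⁴ − T_s⁴ = (450)⁴ − (255)⁴ = 4.10×10^10 − 4.23×10^9 = 3.68×10^10 K⁴.
Q = 0.56 × 5.67×10⁻⁸ × 0.0304 × 3.68×10^10 = 35.6 W.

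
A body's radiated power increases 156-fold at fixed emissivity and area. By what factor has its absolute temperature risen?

P ∝ T⁴ ⇒ T ∝ P^(1/4), so T scales by (156)^(1/4) = 3.53.

factor ≈ 3.53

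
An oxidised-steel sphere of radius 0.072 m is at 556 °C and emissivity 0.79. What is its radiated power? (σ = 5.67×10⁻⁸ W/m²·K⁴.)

P ≈ 1380 W

A = 4πr² = 4π × (0.072)² = 0.0651 m².
556 °C = 829 K.
Stefan–Boltzmann: P = εσAT⁴ = 0.79 × 5.67×10⁻⁸ × 0.0651 × (829)⁴ = 0.79 × 5.67×10⁻⁸ × 0.0651 × 4.72×10^11.
P = 1380 W.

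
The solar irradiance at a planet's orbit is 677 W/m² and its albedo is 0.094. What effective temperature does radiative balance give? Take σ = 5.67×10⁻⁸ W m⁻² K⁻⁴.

T ≈ 228 K

Power absorbed = (1−a)S·πR²; power emitted = 4πR²σT⁴. Equating and cancelling πR²:
T = ((1−a)S / 4σ)^(1/4) = (613 / (4 × 5.67×10⁻⁸))^(1/4) = (2.70×10^9)^(1/4).
T = 228 K.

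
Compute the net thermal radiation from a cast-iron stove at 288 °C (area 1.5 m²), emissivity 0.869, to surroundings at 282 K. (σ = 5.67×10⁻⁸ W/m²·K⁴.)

Q ≈ 6850 W

Convert: 288 °C = 561 K.
Q = εσA(T⁴ − T_s⁴). T⁴ − T_s⁴ = (561)⁴ − (282)⁴ = 9.90×10^10 − 6.32×10^9 = 9.27×10^10 K⁴.
Q = 0.869 × 5.67×10⁻⁸ × 1.50 × 9.27×10^10 = 6850 W.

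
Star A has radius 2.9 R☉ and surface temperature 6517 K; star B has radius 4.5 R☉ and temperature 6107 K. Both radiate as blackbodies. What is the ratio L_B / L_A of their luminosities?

L_B/L_A ≈ 1.86

L = 4πR²σT⁴ ∝ R²T⁴, so L_B/L_A = (4.5/2.9)² × (6107/6517)⁴ = 2.41 × 0.771 = 1.86.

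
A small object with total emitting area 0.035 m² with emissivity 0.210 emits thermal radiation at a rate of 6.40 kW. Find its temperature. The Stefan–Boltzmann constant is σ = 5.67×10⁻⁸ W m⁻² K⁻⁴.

From P = εσAT⁴, T = (P / εσA)^(1/4) = (6400 / (0.210 × 5.67×10⁻⁸ × 0.0350))^(1/4).
T = (1.54×10^13)^(1/4) = 1980 K.

T ≈ 1980 K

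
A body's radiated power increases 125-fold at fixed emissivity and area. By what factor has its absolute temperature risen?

P ∝ T⁴ ⇒ T ∝ P^(1/4), so T scales by (125)^(1/4) = 3.34.

factor ≈ 3.34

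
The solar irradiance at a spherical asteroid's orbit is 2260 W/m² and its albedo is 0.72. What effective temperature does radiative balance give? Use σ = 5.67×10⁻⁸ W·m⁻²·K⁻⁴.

Power absorbed = (1−a)S·πR²; power emitted = 4πR²σT⁴. Equating and cancelling πR²:
T = ((1−a)S / 4σ)^(1/4) = (633 / (4 × 5.67×10⁻⁸))^(1/4) = (2.79×10^9)^(1/4).
T = 230 K.

T ≈ 230 K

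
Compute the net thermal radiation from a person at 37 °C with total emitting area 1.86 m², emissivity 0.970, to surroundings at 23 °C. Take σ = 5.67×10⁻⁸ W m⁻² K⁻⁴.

Convert: 37 °C = 310 K; 23 °C = 296 K.
Q = εσA(T⁴ − T_s⁴). T⁴ − T_s⁴ = (310)⁴ − (296)⁴ = 9.24×10^9 − 7.68×10^9 = 1.56×10^9 K⁴.
Q = 0.970 × 5.67×10⁻⁸ × 1.86 × 1.56×10^9 = 159 W.

Q ≈ 159 W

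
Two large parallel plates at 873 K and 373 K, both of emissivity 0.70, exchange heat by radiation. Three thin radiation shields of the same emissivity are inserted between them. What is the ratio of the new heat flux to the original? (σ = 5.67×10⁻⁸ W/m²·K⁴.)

With N identical shields there are N+1 = 4 gaps in series, each with the same radiative resistance, so the flux falls to 1/(N+1) of its unshielded value.

ratio ≈ 0.250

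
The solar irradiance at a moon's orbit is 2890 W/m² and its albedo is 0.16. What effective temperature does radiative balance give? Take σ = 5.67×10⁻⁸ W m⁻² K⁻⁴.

Power absorbed = (1−a)S·πR²; power emitted = 4πR²σT⁴. Equating and cancelling πR²:
T = ((1−a)S / 4σ)^(1/4) = (2430 / (4 × 5.67×10⁻⁸))^(1/4) = (1.07×10^10)^(1/4).
T = 322 K.

T ≈ 322 K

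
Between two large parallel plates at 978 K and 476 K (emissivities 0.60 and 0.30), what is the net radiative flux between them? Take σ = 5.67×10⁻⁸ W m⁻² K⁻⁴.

For two large parallel gray plates, q = σ(T₁⁴ − T₂⁴) / (1/ε₁ + 1/ε₂ − 1).
1/ε₁ + 1/ε₂ − 1 = 1/0.60 + 1/0.30 − 1 = 4.000.
T₁⁴ − T₂⁴ = 9.15×10^11 − 5.13×10^10 = 8.64×10^11 K⁴.
q = 5.67×10⁻⁸ × 8.64×10^11 / 4.000 = 12200 W/m².

q ≈ 12200 W/m²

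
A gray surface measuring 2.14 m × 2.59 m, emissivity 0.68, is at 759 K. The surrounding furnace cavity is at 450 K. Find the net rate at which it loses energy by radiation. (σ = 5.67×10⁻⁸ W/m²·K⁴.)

A = 2.14 × 2.59 = 5.54 m².
Q = εσA(T⁴ − T_s⁴). T⁴ − T_s⁴ = (759)⁴ − (450)⁴ = 3.32×10^11 − 4.10×10^10 = 2.91×10^11 K⁴.
Q = 0.68 × 5.67×10⁻⁸ × 5.54 × 2.91×10^11 = 62200 W.

Q ≈ 62200 W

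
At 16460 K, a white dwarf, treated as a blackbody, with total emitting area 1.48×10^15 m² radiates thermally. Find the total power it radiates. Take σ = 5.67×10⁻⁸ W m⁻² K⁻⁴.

P ≈ 6.16×10^24 W

P = σAT⁴ = 5.67×10⁻⁸ × 1.48×10^15 × (16460)⁴ = 5.67×10⁻⁸ × 1.48×10^15 × 7.34×10^16.
P = 6.16×10^24 W.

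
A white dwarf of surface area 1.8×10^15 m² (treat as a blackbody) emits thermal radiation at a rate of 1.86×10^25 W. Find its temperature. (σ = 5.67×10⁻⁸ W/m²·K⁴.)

From P = σAT⁴, T = (P / σA)^(1/4) = (1.86×10^25 / (5.67×10⁻⁸ × 1.80×10^15))^(1/4).
T = (1.82×10^17)^(1/4) = 20700 K.

T ≈ 20700 K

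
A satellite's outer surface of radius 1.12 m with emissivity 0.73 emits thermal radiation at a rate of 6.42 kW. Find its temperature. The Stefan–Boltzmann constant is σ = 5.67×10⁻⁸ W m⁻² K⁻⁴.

A = 4πr² = 4π × (1.12)² = 15.8 m².
From P = εσAT⁴, T = (P / εσA)^(1/4) = (6420 / (0.73 × 5.67×10⁻⁸ × 15.8))^(1/4).
T = (9.84×10^9)^(1/4) = 315 K.

T ≈ 315 K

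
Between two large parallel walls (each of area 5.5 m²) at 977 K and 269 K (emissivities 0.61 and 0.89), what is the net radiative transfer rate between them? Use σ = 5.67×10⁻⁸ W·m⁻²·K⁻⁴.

Q ≈ 1.60×10^5 W

For two large parallel gray plates, q = σ(T₁⁴ − T₂⁴) / (1/ε₁ + 1/ε₂ − 1).
1/ε₁ + 1/ε₂ − 1 = 1/0.61 + 1/0.89 − 1 = 1.763.
T₁⁴ − T₂⁴ = 9.11×10^11 − 5.24×10^9 = 9.06×10^11 K⁴.
q = 5.67×10⁻⁸ × 9.06×10^11 / 1.763 = 29100 W/m².
Q = q·A = 29100 × 5.5 = 1.60×10^5 W.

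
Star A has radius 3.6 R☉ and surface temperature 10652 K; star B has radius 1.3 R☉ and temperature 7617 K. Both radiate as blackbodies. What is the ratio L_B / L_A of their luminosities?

L_B/L_A ≈ 0.0341

L = 4πR²σT⁴ ∝ R²T⁴, so L_B/L_A = (1.3/3.6)² × (7617/10652)⁴ = 0.130 × 0.261 = 0.0341.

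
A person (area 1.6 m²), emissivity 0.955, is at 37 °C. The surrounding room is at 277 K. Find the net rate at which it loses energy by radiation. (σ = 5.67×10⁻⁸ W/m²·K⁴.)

Q ≈ 290 W

Convert: 37 °C = 310 K.
Q = εσA(T⁴ − T_s⁴). T⁴ − T_s⁴ = (310)⁴ − (277)⁴ = 9.24×10^9 − 5.89×10^9 = 3.35×10^9 K⁴.
Q = 0.955 × 5.67×10⁻⁸ × 1.60 × 3.35×10^9 = 290 W.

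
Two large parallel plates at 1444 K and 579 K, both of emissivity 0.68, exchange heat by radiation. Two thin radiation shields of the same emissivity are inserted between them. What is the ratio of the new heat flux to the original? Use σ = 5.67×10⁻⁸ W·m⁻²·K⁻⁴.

ratio ≈ 0.333

With N identical shields there are N+1 = 3 gaps in series, each with the same radiative resistance, so the flux falls to 1/(N+1) of its unshielded value.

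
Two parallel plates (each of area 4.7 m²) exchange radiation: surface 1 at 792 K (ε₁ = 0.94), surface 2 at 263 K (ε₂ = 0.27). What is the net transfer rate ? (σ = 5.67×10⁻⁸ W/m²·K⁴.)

Q ≈ 27500 W

For two large parallel gray plates, q = σ(T₁⁴ − T₂⁴) / (1/ε₁ + 1/ε₂ − 1).
1/ε₁ + 1/ε₂ − 1 = 1/0.94 + 1/0.27 − 1 = 3.768.
T₁⁴ − T₂⁴ = 3.93×10^11 − 4.78×10^9 = 3.89×10^11 K⁴.
q = 5.67×10⁻⁸ × 3.89×10^11 / 3.768 = 5850 W/m².
Q = q·A = 5850 × 4.7 = 27500 W.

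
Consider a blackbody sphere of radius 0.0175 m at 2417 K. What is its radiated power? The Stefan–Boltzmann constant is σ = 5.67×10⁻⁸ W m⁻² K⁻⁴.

P ≈ 7450 W

A = 4πr² = 4π × (0.0175)² = 3.85×10^-3 m².
P = σAT⁴ = 5.67×10⁻⁸ × 3.85×10^-3 × (2417)⁴ = 5.67×10⁻⁸ × 3.85×10^-3 × 3.41×10^13.
P = 7450 W.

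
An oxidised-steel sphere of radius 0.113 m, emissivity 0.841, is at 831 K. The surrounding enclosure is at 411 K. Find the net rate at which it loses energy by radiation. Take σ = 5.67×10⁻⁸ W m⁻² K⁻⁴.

Q ≈ 3430 W

A = 4πr² = 4π × (0.113)² = 0.160 m².
Q = εσA(T⁴ − T_s⁴). T⁴ − T_s⁴ = (831)⁴ − (411)⁴ = 4.77×10^11 − 2.85×10^10 = 4.48×10^11 K⁴.
Q = 0.841 × 5.67×10⁻⁸ × 0.160 × 4.48×10^11 = 3430 W.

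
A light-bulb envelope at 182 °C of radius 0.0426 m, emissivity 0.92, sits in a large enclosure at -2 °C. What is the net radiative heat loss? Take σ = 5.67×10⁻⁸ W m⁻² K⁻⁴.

A = 4πr² = 4π × (0.0426)² = 0.0228 m².
Convert: 182 °C = 455 K; -2 °C = 271 K.
Q = εσA(T⁴ − T_s⁴). T⁴ − T_s⁴ = (455)⁴ − (271)⁴ = 4.29×10^10 − 5.39×10^9 = 3.75×10^10 K⁴.
Q = 0.92 × 5.67×10⁻⁸ × 0.0228 × 3.75×10^10 = 44.6 W.

Q ≈ 44.6 W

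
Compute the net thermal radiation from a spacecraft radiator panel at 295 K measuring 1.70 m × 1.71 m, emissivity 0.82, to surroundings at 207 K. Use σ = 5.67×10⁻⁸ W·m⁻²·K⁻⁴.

Q ≈ 775 W

A = 1.70 × 1.71 = 2.91 m².
Q = εσA(T⁴ − T_s⁴). T⁴ − T_s⁴ = (295)⁴ − (207)⁴ = 7.57×10^9 − 1.84×10^9 = 5.74×10^9 K⁴.
Q = 0.82 × 5.67×10⁻⁸ × 2.91 × 5.74×10^9 = 775 W.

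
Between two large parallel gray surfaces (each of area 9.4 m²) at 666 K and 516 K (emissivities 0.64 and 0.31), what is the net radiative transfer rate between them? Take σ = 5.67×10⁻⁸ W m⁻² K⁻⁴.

For two large parallel gray plates, q = σ(T₁⁴ − T₂⁴) / (1/ε₁ + 1/ε₂ − 1).
1/ε₁ + 1/ε₂ − 1 = 1/0.64 + 1/0.31 − 1 = 3.788.
T₁⁴ − T₂⁴ = 1.97×10^11 − 7.09×10^10 = 1.26×10^11 K⁴.
q = 5.67×10⁻⁸ × 1.26×10^11 / 3.788 = 1880 W/m².
Q = q·A = 1880 × 9.4 = 17700 W.

Q ≈ 17700 W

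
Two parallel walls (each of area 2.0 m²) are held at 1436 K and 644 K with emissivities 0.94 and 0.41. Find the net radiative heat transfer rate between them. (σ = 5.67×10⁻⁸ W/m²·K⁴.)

For two large parallel gray plates, q = σ(T₁⁴ − T₂⁴) / (1/ε₁ + 1/ε₂ − 1).
1/ε₁ + 1/ε₂ − 1 = 1/0.94 + 1/0.41 − 1 = 2.503.
T₁⁴ − T₂⁴ = 4.25×10^12 − 1.72×10^11 = 4.08×10^12 K⁴.
q = 5.67×10⁻⁸ × 4.08×10^12 / 2.503 = 92400 W/m².
Q = q·A = 92400 × 2.0 = 1.85×10^5 W.

Q ≈ 1.85×10^5 W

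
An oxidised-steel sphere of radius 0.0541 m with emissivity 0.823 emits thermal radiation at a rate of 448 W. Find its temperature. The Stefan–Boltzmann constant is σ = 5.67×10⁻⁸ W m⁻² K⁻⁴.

A = 4πr² = 4π × (0.0541)² = 0.0368 m².
From P = εσAT⁴, T = (P / εσA)^(1/4) = (448 / (0.823 × 5.67×10⁻⁸ × 0.0368))^(1/4).
T = (2.61×10^11)^(1/4) = 715 K.

T ≈ 715 K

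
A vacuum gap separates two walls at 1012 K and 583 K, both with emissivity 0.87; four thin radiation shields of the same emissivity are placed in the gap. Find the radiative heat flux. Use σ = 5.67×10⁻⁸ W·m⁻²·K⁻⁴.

Each of the 5 gaps contributes resistance (2/ε − 1) = 2/0.87 − 1 = 1.299; total = 6.494.
q = σ(T₁⁴ − T₂⁴) / 6.494 = 5.67×10⁻⁸ × 9.33×10^11 / 6.494 = 8150 W/m².

q ≈ 8150 W/m²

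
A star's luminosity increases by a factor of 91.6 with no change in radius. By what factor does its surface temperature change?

factor ≈ 3.09

P ∝ T⁴ ⇒ T ∝ P^(1/4), so T scales by (91.6)^(1/4) = 3.09.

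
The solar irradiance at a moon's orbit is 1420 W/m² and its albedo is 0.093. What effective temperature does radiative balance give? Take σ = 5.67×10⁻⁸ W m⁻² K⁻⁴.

Power absorbed = (1−a)S·πR²; power emitted = 4πR²σT⁴. Equating and cancelling πR²:
T = ((1−a)S / 4σ)^(1/4) = (1290 / (4 × 5.67×10⁻⁸))^(1/4) = (5.68×10^9)^(1/4).
T = 275 K.

T ≈ 275 K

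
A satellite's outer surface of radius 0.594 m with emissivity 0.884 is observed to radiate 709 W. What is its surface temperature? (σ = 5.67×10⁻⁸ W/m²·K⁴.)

T ≈ 238 K

A = 4πr² = 4π × (0.594)² = 4.43 m².
From P = εσAT⁴, T = (P / εσA)^(1/4) = (709 / (0.884 × 5.67×10⁻⁸ × 4.43))^(1/4).
T = (3.19×10^9)^(1/4) = 238 K.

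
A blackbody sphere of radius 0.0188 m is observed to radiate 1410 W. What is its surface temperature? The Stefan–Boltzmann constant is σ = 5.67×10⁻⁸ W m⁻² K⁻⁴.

A = 4πr² = 4π × (0.0188)² = 4.44×10^-3 m².
From P = σAT⁴, T = (P / σA)^(1/4) = (1410 / (5.67×10⁻⁸ × 4.44×10^-3))^(1/4).
T = (5.60×10^12)^(1/4) = 1540 K.

T ≈ 1540 K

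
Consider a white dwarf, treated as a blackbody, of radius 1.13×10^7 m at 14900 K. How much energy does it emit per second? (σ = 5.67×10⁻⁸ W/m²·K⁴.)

P ≈ 4.48×10^24 W

A = 4πr² = 4π × (1.13×10^7)² = 1.60×10^15 m².
P = σAT⁴ = 5.67×10⁻⁸ × 1.60×10^15 × (14900)⁴ = 5.67×10⁻⁸ × 1.60×10^15 × 4.93×10^16.
P = 4.48×10^24 W.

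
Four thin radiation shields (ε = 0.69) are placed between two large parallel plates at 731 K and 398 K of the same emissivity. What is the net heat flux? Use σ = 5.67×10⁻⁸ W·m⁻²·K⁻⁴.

q ≈ 1560 W/m²

Each of the 5 gaps contributes resistance (2/ε − 1) = 2/0.69 − 1 = 1.899; total = 9.493.
q = σ(T₁⁴ − T₂⁴) / 9.493 = 5.67×10⁻⁸ × 2.60×10^11 / 9.493 = 1560 W/m².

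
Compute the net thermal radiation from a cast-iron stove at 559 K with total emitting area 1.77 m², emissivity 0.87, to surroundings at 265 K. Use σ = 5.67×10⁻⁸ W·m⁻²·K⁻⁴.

Q = εσA(T⁴ − T_s⁴). T⁴ − T_s⁴ = (559)⁴ − (265)⁴ = 9.76×10^10 − 4.93×10^9 = 9.27×10^10 K⁴.
Q = 0.87 × 5.67×10⁻⁸ × 1.77 × 9.27×10^10 = 8090 W.

Q ≈ 8090 W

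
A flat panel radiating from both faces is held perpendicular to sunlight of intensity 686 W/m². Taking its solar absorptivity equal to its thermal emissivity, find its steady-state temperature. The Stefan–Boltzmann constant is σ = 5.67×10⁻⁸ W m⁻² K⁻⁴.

T ≈ 279 K

Absorbed flux αS = emitted flux 2εσT⁴ per unit area; with α = ε this gives T = (S/2σ)^(1/4).
T = (686 / (2 × 5.67×10⁻⁸))^(1/4) = (6.05×10^9)^(1/4).
T = 279 K.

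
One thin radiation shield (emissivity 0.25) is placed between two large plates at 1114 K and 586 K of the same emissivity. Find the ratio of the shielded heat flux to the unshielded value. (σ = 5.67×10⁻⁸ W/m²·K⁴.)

ratio ≈ 0.500

With N identical shields there are N+1 = 2 gaps in series, each with the same radiative resistance, so the flux falls to 1/(N+1) of its unshielded value.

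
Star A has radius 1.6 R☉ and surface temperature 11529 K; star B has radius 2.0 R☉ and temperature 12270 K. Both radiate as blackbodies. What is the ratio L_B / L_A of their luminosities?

L = 4πR²σT⁴ ∝ R²T⁴, so L_B/L_A = (2.0/1.6)² × (12270/11529)⁴ = 1.56 × 1.28 = 2.00.

L_B/L_A ≈ 2.00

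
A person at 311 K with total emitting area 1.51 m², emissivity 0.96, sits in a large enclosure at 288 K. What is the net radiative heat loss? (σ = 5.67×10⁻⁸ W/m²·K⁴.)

Q = εσA(T⁴ − T_s⁴). T⁴ − T_s⁴ = (311)⁴ − (288)⁴ = 9.35×10^9 − 6.88×10^9 = 2.48×10^9 K⁴.
Q = 0.96 × 5.67×10⁻⁸ × 1.51 × 2.48×10^9 = 203 W.

Q ≈ 203 W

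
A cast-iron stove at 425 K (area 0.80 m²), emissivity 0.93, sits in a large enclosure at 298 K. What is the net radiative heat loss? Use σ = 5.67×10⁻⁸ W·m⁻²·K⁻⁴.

Q ≈ 1040 W

Q = εσA(T⁴ − T_s⁴). T⁴ − T_s⁴ = (425)⁴ − (298)⁴ = 3.26×10^10 − 7.89×10^9 = 2.47×10^10 K⁴.
Q = 0.93 × 5.67×10⁻⁸ × 0.800 × 2.47×10^10 = 1040 W.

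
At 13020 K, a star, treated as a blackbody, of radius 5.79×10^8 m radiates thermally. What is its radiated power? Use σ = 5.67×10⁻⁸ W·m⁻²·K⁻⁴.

A = 4πr² = 4π × (5.79×10^8)² = 4.21×10^18 m².
P = σAT⁴ = 5.67×10⁻⁸ × 4.21×10^18 × (13020)⁴ = 5.67×10⁻⁸ × 4.21×10^18 × 2.87×10^16.
P = 6.86×10^27 W.

P ≈ 6.86×10^27 W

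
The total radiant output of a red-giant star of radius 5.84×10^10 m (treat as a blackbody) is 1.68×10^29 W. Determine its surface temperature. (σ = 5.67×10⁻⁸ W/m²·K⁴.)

A = 4πr² = 4π × (5.84×10^10)² = 4.29×10^22 m².
From P = σAT⁴, T = (P / σA)^(1/4) = (1.68×10^29 / (5.67×10⁻⁸ × 4.29×10^22))^(1/4).
T = (6.91×10^13)^(1/4) = 2880 K.

T ≈ 2880 K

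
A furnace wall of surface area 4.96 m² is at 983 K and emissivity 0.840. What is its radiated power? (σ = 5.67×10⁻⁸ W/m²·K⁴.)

P = εσAT⁴ = 0.840 × 5.67×10⁻⁸ × 4.96 × (983)⁴ = 0.840 × 5.67×10⁻⁸ × 4.96 × 9.34×10^11.
P = 2.21×10^5 W.

P ≈ 2.21×10^5 W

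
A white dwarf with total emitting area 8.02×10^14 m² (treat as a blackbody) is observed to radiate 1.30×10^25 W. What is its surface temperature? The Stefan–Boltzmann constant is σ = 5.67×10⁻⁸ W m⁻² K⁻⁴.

T ≈ 23100 K

From P = σAT⁴, T = (P / σA)^(1/4) = (1.30×10^25 / (5.67×10⁻⁸ × 8.02×10^14))^(1/4).
T = (2.86×10^17)^(1/4) = 23100 K.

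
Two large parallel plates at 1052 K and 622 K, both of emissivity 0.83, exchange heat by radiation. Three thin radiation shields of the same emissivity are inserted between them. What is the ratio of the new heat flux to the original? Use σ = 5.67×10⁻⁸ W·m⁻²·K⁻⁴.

ratio ≈ 0.250

With N identical shields there are N+1 = 4 gaps in series, each with the same radiative resistance, so the flux falls to 1/(N+1) of its unshielded value.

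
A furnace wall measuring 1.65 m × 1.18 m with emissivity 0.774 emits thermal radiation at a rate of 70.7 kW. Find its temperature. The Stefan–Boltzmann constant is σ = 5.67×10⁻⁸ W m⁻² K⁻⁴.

A = 1.65 × 1.18 = 1.95 m².
From P = εσAT⁴, T = (P / εσA)^(1/4) = (70700 / (0.774 × 5.67×10⁻⁸ × 1.95))^(1/4).
T = (8.27×10^11)^(1/4) = 954 K.

T ≈ 954 K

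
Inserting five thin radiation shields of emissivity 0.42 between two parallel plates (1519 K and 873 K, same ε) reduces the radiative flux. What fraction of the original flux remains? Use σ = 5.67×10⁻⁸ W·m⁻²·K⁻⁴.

With N identical shields there are N+1 = 6 gaps in series, each with the same radiative resistance, so the flux falls to 1/(N+1) of its unshielded value.

ratio ≈ 0.167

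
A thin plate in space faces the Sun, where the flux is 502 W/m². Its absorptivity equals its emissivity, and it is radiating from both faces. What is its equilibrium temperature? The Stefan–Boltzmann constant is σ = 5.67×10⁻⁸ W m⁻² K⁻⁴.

T ≈ 258 K

Absorbed flux αS = emitted flux 2εσT⁴ per unit area; with α = ε this gives T = (S/2σ)^(1/4).
T = (502 / (2 × 5.67×10⁻⁸))^(1/4) = (4.43×10^9)^(1/4).
T = 258 K.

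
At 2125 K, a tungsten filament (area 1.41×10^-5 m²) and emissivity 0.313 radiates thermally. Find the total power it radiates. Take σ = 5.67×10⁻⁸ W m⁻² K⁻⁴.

Stefan–Boltzmann: P = εσAT⁴ = 0.313 × 5.67×10⁻⁸ × 1.41×10^-5 × (2125)⁴ = 0.313 × 5.67×10⁻⁸ × 1.41×10^-5 × 2.04×10^13.
P = 5.10 W.

P ≈ 5.10 W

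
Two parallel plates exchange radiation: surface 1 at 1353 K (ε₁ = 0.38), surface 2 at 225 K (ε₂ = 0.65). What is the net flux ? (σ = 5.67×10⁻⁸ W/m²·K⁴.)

For two large parallel gray plates, q = σ(T₁⁴ − T₂⁴) / (1/ε₁ + 1/ε₂ − 1).
1/ε₁ + 1/ε₂ − 1 = 1/0.38 + 1/0.65 − 1 = 3.170.
T₁⁴ − T₂⁴ = 3.35×10^12 − 2.56×10^9 = 3.35×10^12 K⁴.
q = 5.67×10⁻⁸ × 3.35×10^12 / 3.170 = 59900 W/m².

q ≈ 59900 W/m²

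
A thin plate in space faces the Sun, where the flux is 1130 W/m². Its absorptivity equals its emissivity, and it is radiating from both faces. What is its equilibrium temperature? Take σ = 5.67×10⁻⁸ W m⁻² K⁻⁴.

Absorbed flux αS = emitted flux 2εσT⁴ per unit area; with α = ε this gives T = (S/2σ)^(1/4).
T = (1130 / (2 × 5.67×10⁻⁸))^(1/4) = (9.96×10^9)^(1/4).
T = 316 K.

T ≈ 316 K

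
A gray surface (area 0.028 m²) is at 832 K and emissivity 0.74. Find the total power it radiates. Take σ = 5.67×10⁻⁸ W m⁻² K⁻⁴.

Stefan–Boltzmann: P = εσAT⁴ = 0.74 × 5.67×10⁻⁸ × 0.0280 × (832)⁴ = 0.74 × 5.67×10⁻⁸ × 0.0280 × 4.79×10^11.
P = 563 W.

P ≈ 563 W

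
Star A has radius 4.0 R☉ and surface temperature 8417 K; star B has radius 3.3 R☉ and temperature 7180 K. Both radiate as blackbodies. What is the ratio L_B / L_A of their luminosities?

L = 4πR²σT⁴ ∝ R²T⁴, so L_B/L_A = (3.3/4.0)² × (7180/8417)⁴ = 0.681 × 0.530 = 0.360.

L_B/L_A ≈ 0.360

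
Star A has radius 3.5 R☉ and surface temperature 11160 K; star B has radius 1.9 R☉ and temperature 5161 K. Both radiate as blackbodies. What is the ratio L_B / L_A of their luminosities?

L_B/L_A ≈ 0.0135

L = 4πR²σT⁴ ∝ R²T⁴, so L_B/L_A = (1.9/3.5)² × (5161/11160)⁴ = 0.295 × 0.0457 = 0.0135.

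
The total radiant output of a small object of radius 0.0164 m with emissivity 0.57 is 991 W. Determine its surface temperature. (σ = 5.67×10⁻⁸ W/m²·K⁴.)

T ≈ 1740 K

A = 4πr² = 4π × (0.0164)² = 3.38×10^-3 m².
From P = εσAT⁴, T = (P / εσA)^(1/4) = (991 / (0.57 × 5.67×10⁻⁸ × 3.38×10^-3))^(1/4).
T = (9.07×10^12)^(1/4) = 1740 K.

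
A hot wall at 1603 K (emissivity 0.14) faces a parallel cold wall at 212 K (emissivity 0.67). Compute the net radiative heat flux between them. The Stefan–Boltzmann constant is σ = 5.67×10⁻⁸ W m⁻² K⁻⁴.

For two large parallel gray plates, q = σ(T₁⁴ − T₂⁴) / (1/ε₁ + 1/ε₂ − 1).
1/ε₁ + 1/ε₂ − 1 = 1/0.14 + 1/0.67 − 1 = 7.635.
T₁⁴ − T₂⁴ = 6.60×10^12 − 2.02×10^9 = 6.60×10^12 K⁴.
q = 5.67×10⁻⁸ × 6.60×10^12 / 7.635 = 49000 W/m².

q ≈ 49000 W/m²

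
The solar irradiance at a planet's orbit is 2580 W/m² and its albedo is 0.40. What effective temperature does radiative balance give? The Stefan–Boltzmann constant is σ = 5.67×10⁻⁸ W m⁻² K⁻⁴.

T ≈ 287 K

Power absorbed = (1−a)S·πR²; power emitted = 4πR²σT⁴. Equating and cancelling πR²:
T = ((1−a)S / 4σ)^(1/4) = (1550 / (4 × 5.67×10⁻⁸))^(1/4) = (6.83×10^9)^(1/4).
T = 287 K.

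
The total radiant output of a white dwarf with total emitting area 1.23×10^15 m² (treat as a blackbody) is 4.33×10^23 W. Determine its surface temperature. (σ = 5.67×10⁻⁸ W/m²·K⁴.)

T ≈ 8880 K

From P = σAT⁴, T = (P / σA)^(1/4) = (4.33×10^23 / (5.67×10⁻⁸ × 1.23×10^15))^(1/4).
T = (6.21×10^15)^(1/4) = 8880 K.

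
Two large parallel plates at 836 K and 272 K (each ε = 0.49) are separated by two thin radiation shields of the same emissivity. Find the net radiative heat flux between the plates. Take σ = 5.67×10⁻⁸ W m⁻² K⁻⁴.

q ≈ 2960 W/m²

Each of the 3 gaps contributes resistance (2/ε − 1) = 2/0.49 − 1 = 3.082; total = 9.245.
q = σ(T₁⁴ − T₂⁴) / 9.245 = 5.67×10⁻⁸ × 4.83×10^11 / 9.245 = 2960 W/m².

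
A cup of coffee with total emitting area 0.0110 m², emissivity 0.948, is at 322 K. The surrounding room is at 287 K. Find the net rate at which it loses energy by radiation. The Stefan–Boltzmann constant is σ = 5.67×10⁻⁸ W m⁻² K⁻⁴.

Q = εσA(T⁴ − T_s⁴). T⁴ − T_s⁴ = (322)⁴ − (287)⁴ = 1.08×10^10 − 6.78×10^9 = 3.97×10^9 K⁴.
Q = 0.948 × 5.67×10⁻⁸ × 0.0110 × 3.97×10^9 = 2.34 W.

Q ≈ 2.34 W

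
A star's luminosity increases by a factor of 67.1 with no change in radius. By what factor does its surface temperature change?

P ∝ T⁴ ⇒ T ∝ P^(1/4), so T scales by (67.1)^(1/4) = 2.86.

factor ≈ 2.86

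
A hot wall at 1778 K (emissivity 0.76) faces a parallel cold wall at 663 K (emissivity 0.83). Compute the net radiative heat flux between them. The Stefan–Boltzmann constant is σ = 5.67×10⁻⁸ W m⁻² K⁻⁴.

For two large parallel gray plates, q = σ(T₁⁴ − T₂⁴) / (1/ε₁ + 1/ε₂ − 1).
1/ε₁ + 1/ε₂ − 1 = 1/0.76 + 1/0.83 − 1 = 1.521.
T₁⁴ − T₂⁴ = 9.99×10^12 − 1.93×10^11 = 9.80×10^12 K⁴.
q = 5.67×10⁻⁸ × 9.80×10^12 / 1.521 = 3.65×10^5 W/m².

q ≈ 3.65×10^5 W/m²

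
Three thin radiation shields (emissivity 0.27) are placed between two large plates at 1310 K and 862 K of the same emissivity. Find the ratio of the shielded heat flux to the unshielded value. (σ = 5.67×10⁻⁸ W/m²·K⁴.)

With N identical shields there are N+1 = 4 gaps in series, each with the same radiative resistance, so the flux falls to 1/(N+1) of its unshielded value.

ratio ≈ 0.250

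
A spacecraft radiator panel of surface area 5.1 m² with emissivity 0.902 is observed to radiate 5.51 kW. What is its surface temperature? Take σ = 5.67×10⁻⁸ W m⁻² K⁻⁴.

From P = εσAT⁴, T = (P / εσA)^(1/4) = (5510 / (0.902 × 5.67×10⁻⁸ × 5.10))^(1/4).
T = (2.11×10^10)^(1/4) = 381 K.

T ≈ 381 K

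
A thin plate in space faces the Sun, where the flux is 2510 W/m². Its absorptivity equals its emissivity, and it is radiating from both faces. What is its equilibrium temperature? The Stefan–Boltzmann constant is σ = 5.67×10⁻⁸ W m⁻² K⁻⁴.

Absorbed flux αS = emitted flux 2εσT⁴ per unit area; with α = ε this gives T = (S/2σ)^(1/4).
T = (2510 / (2 × 5.67×10⁻⁸))^(1/4) = (2.21×10^10)^(1/4).
T = 386 K.

T ≈ 386 K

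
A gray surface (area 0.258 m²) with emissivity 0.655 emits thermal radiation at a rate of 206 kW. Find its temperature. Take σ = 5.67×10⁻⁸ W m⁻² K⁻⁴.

T ≈ 2150 K

From P = εσAT⁴, T = (P / εσA)^(1/4) = (2.06×10^5 / (0.655 × 5.67×10⁻⁸ × 0.258))^(1/4).
T = (2.15×10^13)^(1/4) = 2150 K.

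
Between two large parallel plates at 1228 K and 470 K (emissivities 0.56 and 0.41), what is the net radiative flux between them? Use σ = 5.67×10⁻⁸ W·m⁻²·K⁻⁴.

For two large parallel gray plates, q = σ(T₁⁴ − T₂⁴) / (1/ε₁ + 1/ε₂ − 1).
1/ε₁ + 1/ε₂ − 1 = 1/0.56 + 1/0.41 − 1 = 3.225.
T₁⁴ − T₂⁴ = 2.27×10^12 − 4.88×10^10 = 2.23×10^12 K⁴.
q = 5.67×10⁻⁸ × 2.23×10^12 / 3.225 = 39100 W/m².

q ≈ 39100 W/m²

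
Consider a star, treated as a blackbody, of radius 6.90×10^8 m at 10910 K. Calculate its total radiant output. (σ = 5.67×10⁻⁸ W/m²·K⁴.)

P ≈ 4.81×10^27 W

A = 4πr² = 4π × (6.90×10^8)² = 5.98×10^18 m².
P = σAT⁴ = 5.67×10⁻⁸ × 5.98×10^18 × (10910)⁴ = 5.67×10⁻⁸ × 5.98×10^18 × 1.42×10^16.
P = 4.81×10^27 W.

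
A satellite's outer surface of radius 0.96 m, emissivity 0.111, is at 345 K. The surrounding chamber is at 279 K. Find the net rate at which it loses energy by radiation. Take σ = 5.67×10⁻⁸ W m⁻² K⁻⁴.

Q ≈ 591 W

A = 4πr² = 4π × (0.96)² = 11.6 m².
Q = εσA(T⁴ − T_s⁴). T⁴ − T_s⁴ = (345)⁴ − (279)⁴ = 1.42×10^10 − 6.06×10^9 = 8.11×10^9 K⁴.
Q = 0.111 × 5.67×10⁻⁸ × 11.6 × 8.11×10^9 = 591 W.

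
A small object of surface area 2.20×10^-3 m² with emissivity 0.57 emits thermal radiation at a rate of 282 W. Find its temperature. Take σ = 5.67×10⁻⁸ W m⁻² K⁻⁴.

From P = εσAT⁴, T = (P / εσA)^(1/4) = (282 / (0.57 × 5.67×10⁻⁸ × 2.20×10^-3))^(1/4).
T = (3.97×10^12)^(1/4) = 1410 K.

T ≈ 1410 K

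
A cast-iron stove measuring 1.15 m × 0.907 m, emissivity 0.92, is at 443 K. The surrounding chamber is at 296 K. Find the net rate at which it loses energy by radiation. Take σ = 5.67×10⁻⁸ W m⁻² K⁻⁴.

Q ≈ 1680 W

A = 1.15 × 0.907 = 1.04 m².
Q = εσA(T⁴ − T_s⁴). T⁴ − T_s⁴ = (443)⁴ − (296)⁴ = 3.85×10^10 − 7.68×10^9 = 3.08×10^10 K⁴.
Q = 0.92 × 5.67×10⁻⁸ × 1.04 × 3.08×10^10 = 1680 W.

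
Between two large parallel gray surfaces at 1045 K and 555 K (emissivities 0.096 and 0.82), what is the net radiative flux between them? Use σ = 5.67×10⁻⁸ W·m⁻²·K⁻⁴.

q ≈ 5850 W/m²

For two large parallel gray plates, q = σ(T₁⁴ − T₂⁴) / (1/ε₁ + 1/ε₂ − 1).
1/ε₁ + 1/ε₂ − 1 = 1/0.096 + 1/0.82 − 1 = 10.64.
T₁⁴ − T₂⁴ = 1.19×10^12 − 9.49×10^10 = 1.10×10^12 K⁴.
q = 5.67×10⁻⁸ × 1.10×10^12 / 10.64 = 5850 W/m².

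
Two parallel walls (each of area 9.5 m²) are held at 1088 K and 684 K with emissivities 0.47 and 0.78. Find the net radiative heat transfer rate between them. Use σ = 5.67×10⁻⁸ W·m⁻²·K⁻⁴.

For two large parallel gray plates, q = σ(T₁⁴ − T₂⁴) / (1/ε₁ + 1/ε₂ − 1).
1/ε₁ + 1/ε₂ − 1 = 1/0.47 + 1/0.78 − 1 = 2.410.
T₁⁴ − T₂⁴ = 1.40×10^12 − 2.19×10^11 = 1.18×10^12 K⁴.
q = 5.67×10⁻⁸ × 1.18×10^12 / 2.410 = 27800 W/m².
Q = q·A = 27800 × 9.5 = 2.64×10^5 W.

Q ≈ 2.64×10^5 W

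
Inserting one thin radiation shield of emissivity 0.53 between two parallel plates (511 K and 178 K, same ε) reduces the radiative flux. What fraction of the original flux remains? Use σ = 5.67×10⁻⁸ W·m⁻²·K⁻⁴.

With N identical shields there are N+1 = 2 gaps in series, each with the same radiative resistance, so the flux falls to 1/(N+1) of its unshielded value.

ratio ≈ 0.500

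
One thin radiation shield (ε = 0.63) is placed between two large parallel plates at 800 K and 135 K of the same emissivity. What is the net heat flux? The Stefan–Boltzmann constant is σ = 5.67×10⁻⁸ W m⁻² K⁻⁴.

Each of the 2 gaps contributes resistance (2/ε − 1) = 2/0.63 − 1 = 2.175; total = 4.349.
q = σ(T₁⁴ − T₂⁴) / 4.349 = 5.67×10⁻⁸ × 4.09×10^11 / 4.349 = 5340 W/m².

q ≈ 5340 W/m²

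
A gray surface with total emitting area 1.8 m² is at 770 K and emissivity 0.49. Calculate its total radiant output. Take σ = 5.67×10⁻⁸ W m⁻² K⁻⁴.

P ≈ 17600 W

P = εσAT⁴ = 0.49 × 5.67×10⁻⁸ × 1.80 × (770)⁴ = 0.49 × 5.67×10⁻⁸ × 1.80 × 3.52×10^11.
P = 17600 W.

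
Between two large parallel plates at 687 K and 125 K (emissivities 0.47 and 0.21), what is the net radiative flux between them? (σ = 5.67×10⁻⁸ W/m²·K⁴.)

For two large parallel gray plates, q = σ(T₁⁴ − T₂⁴) / (1/ε₁ + 1/ε₂ − 1).
1/ε₁ + 1/ε₂ − 1 = 1/0.47 + 1/0.21 − 1 = 5.890.
T₁⁴ − T₂⁴ = 2.23×10^11 − 2.44×10^8 = 2.23×10^11 K⁴.
q = 5.67×10⁻⁸ × 2.23×10^11 / 5.890 = 2140 W/m².

q ≈ 2140 W/m²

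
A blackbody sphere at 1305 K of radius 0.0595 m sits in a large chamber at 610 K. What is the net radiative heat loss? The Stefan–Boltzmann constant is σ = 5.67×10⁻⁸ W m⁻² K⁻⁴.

A = 4πr² = 4π × (0.0595)² = 0.0445 m².
Q = σA(T⁴ − T_s⁴). T⁴ − T_s⁴ = (1305)⁴ − (610)⁴ = 2.90×10^12 − 1.38×10^11 = 2.76×10^12 K⁴.
Q = 5.67×10⁻⁸ × 0.0445 × 2.76×10^12 = 6970 W.

Q ≈ 6970 W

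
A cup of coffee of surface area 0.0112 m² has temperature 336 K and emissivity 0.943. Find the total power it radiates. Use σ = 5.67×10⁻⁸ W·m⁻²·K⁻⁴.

P ≈ 7.63 W

P = εσAT⁴ = 0.943 × 5.67×10⁻⁸ × 0.0112 × (336)⁴ = 0.943 × 5.67×10⁻⁸ × 0.0112 × 1.27×10^10.
P = 7.63 W.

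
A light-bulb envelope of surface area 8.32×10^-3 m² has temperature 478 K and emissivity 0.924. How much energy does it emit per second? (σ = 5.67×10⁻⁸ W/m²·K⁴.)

P ≈ 22.8 W

Stefan–Boltzmann: P = εσAT⁴ = 0.924 × 5.67×10⁻⁸ × 8.32×10^-3 × (478)⁴ = 0.924 × 5.67×10⁻⁸ × 8.32×10^-3 × 5.22×10^10.
P = 22.8 W.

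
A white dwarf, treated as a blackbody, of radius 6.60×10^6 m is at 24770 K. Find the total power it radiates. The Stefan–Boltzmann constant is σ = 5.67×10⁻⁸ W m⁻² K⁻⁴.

A = 4πr² = 4π × (6.60×10^6)² = 5.47×10^14 m².
P = σAT⁴ = 5.67×10⁻⁸ × 5.47×10^14 × (24770)⁴ = 5.67×10⁻⁸ × 5.47×10^14 × 3.76×10^17.
P = 1.17×10^25 W.

P ≈ 1.17×10^25 W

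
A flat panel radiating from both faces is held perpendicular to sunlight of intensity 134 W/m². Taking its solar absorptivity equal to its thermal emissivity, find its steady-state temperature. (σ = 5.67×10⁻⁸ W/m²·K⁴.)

Absorbed flux αS = emitted flux 2εσT⁴ per unit area; with α = ε this gives T = (S/2σ)^(1/4).
T = (134 / (2 × 5.67×10⁻⁸))^(1/4) = (1.18×10^9)^(1/4).
T = 185 K.

T ≈ 185 K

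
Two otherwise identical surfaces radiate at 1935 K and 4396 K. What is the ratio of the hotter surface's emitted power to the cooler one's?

P ∝ T⁴, so the ratio is (4396/1935)⁴ = (2.272)⁴ = 26.6.

ratio ≈ 26.6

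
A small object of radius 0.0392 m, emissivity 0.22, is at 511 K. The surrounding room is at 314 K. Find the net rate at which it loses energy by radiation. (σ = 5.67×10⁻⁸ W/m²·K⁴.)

Q ≈ 14.1 W

A = 4πr² = 4π × (0.0392)² = 0.0193 m².
Q = εσA(T⁴ − T_s⁴). T⁴ − T_s⁴ = (511)⁴ − (314)⁴ = 6.82×10^10 − 9.72×10^9 = 5.85×10^10 K⁴.
Q = 0.22 × 5.67×10⁻⁸ × 0.0193 × 5.85×10^10 = 14.1 W.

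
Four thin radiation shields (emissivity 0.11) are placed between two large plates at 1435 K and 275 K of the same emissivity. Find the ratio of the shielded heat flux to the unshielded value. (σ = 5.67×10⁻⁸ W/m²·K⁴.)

ratio ≈ 0.200

With N identical shields there are N+1 = 5 gaps in series, each with the same radiative resistance, so the flux falls to 1/(N+1) of its unshielded value.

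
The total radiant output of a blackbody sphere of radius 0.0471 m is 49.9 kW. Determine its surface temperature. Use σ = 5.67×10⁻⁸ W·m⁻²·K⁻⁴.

A = 4πr² = 4π × (0.0471)² = 0.0279 m².
From P = σAT⁴, T = (P / σA)^(1/4) = (49900 / (5.67×10⁻⁸ × 0.0279))^(1/4).
T = (3.16×10^13)^(1/4) = 2370 K.

T ≈ 2370 K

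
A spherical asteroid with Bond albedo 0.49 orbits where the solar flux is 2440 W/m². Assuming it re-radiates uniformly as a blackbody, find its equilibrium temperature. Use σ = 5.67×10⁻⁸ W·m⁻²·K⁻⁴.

T ≈ 272 K

Power absorbed = (1−a)S·πR²; power emitted = 4πR²σT⁴. Equating and cancelling πR²:
T = ((1−a)S / 4σ)^(1/4) = (1240 / (4 × 5.67×10⁻⁸))^(1/4) = (5.49×10^9)^(1/4).
T = 272 K.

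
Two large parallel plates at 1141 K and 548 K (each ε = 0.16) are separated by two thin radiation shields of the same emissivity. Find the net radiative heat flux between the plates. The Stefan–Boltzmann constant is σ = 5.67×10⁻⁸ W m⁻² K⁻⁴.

Each of the 3 gaps contributes resistance (2/ε − 1) = 2/0.16 − 1 = 11.50; total = 34.50.
q = σ(T₁⁴ − T₂⁴) / 34.50 = 5.67×10⁻⁸ × 1.60×10^12 / 34.50 = 2640 W/m².

q ≈ 2640 W/m²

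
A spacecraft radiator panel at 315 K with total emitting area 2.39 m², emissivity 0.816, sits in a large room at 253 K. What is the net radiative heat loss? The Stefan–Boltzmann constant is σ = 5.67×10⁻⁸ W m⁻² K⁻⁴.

Q ≈ 636 W

Q = εσA(T⁴ − T_s⁴). T⁴ − T_s⁴ = (315)⁴ − (253)⁴ = 9.85×10^9 − 4.10×10^9 = 5.75×10^9 K⁴.
Q = 0.816 × 5.67×10⁻⁸ × 2.39 × 5.75×10^9 = 636 W.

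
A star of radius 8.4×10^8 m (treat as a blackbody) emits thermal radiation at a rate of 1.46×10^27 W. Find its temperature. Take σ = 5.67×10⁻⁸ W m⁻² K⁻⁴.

A = 4πr² = 4π × (8.4×10^8)² = 8.87×10^18 m².
From P = σAT⁴, T = (P / σA)^(1/4) = (1.46×10^27 / (5.67×10⁻⁸ × 8.87×10^18))^(1/4).
T = (2.90×10^15)^(1/4) = 7340 K.

T ≈ 7340 K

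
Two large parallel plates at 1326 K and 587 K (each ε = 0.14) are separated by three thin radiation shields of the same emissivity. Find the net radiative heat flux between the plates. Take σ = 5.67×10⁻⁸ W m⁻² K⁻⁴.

Each of the 4 gaps contributes resistance (2/ε − 1) = 2/0.14 − 1 = 13.29; total = 53.14.
q = σ(T₁⁴ − T₂⁴) / 53.14 = 5.67×10⁻⁸ × 2.97×10^12 / 53.14 = 3170 W/m².

q ≈ 3170 W/m²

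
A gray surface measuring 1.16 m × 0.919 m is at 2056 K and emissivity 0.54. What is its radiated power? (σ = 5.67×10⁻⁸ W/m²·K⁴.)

A = 1.16 × 0.919 = 1.07 m².
P = εσAT⁴ = 0.54 × 5.67×10⁻⁸ × 1.07 × (2056)⁴ = 0.54 × 5.67×10⁻⁸ × 1.07 × 1.79×10^13.
P = 5.83×10^5 W.

P ≈ 5.83×10^5 W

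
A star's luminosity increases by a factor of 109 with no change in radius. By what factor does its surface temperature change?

factor ≈ 3.23

P ∝ T⁴ ⇒ T ∝ P^(1/4), so T scales by (109)^(1/4) = 3.23.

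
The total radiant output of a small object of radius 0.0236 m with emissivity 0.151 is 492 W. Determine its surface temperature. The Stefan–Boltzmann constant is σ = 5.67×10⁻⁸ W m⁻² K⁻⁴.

A = 4πr² = 4π × (0.0236)² = 7.00×10^-3 m².
From P = εσAT⁴, T = (P / εσA)^(1/4) = (492 / (0.151 × 5.67×10⁻⁸ × 7.00×10^-3))^(1/4).
T = (8.21×10^12)^(1/4) = 1690 K.

T ≈ 1690 K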